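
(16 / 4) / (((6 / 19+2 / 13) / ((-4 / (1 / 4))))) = -3952 / 29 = -136.28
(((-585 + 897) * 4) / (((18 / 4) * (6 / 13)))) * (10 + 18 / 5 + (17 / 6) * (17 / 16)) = 1347437 / 135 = 9981.01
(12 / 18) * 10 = 20 / 3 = 6.67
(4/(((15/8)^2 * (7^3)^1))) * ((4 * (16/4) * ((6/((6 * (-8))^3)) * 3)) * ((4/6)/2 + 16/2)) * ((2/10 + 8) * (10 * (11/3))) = -1804/83349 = -0.02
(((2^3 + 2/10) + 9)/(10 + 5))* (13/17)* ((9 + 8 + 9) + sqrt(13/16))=559* sqrt(13)/2550 + 29068/1275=23.59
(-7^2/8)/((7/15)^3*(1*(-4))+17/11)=-1819125/338264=-5.38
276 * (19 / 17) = 5244 / 17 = 308.47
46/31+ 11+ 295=9532/31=307.48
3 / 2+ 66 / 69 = 113 / 46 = 2.46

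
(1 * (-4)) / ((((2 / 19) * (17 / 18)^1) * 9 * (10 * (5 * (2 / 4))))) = -76 / 425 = -0.18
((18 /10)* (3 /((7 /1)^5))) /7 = 27 /588245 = 0.00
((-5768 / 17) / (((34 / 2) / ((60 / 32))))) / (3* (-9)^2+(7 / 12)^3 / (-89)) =-0.15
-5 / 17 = -0.29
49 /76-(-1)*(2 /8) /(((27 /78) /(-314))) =-154675 /684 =-226.13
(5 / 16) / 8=5 / 128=0.04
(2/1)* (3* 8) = 48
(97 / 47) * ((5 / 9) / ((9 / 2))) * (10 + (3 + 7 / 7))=13580 / 3807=3.57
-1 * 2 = -2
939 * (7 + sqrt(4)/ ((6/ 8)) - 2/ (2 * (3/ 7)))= 6886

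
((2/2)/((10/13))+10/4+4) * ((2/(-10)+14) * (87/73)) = 234117/1825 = 128.28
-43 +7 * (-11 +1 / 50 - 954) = -339893 / 50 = -6797.86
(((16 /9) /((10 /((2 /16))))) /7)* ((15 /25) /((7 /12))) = 0.00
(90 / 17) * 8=720 / 17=42.35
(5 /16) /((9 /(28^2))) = 245 /9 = 27.22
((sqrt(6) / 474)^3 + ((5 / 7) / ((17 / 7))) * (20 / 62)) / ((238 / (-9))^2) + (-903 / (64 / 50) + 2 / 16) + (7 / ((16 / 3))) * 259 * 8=9 * sqrt(6) / 111710804464 + 481002910091 / 238811104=2014.16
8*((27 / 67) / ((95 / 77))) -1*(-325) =2085257 / 6365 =327.61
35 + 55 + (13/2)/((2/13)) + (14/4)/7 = 531/4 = 132.75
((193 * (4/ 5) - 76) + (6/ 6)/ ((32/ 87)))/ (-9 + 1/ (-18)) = -116811/ 13040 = -8.96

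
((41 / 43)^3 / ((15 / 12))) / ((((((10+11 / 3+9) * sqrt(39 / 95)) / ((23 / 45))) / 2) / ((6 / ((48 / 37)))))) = 58651771 * sqrt(3705) / 15813942300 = 0.23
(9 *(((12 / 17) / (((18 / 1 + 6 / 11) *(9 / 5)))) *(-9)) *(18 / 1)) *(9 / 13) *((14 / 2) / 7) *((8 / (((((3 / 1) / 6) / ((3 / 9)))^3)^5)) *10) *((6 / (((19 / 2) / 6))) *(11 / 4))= -6343884800 / 156114621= -40.64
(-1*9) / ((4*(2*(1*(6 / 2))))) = -3 / 8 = -0.38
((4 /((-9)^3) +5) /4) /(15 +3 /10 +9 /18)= 18205 /230364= 0.08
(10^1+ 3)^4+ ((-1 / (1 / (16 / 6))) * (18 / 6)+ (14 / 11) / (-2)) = 314076 / 11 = 28552.36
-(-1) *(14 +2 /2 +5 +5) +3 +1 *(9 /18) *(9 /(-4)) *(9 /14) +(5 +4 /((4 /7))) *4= 8431 /112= 75.28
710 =710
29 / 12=2.42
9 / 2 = 4.50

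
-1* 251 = -251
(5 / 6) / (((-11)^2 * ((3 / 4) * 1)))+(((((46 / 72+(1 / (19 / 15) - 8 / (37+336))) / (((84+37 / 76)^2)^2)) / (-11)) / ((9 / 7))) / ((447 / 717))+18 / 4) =8350336944704507829519149 / 1851851530210546319392674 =4.51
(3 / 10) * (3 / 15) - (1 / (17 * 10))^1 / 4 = 199 / 3400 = 0.06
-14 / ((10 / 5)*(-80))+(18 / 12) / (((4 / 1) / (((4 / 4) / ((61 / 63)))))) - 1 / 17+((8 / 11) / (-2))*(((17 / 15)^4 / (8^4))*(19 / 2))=490314689737 / 1182677760000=0.41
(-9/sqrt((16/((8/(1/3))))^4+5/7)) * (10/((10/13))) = -122.53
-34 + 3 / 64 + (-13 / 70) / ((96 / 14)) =-32621 / 960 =-33.98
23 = 23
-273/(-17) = 273/17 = 16.06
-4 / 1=-4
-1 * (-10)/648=0.02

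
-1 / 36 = -0.03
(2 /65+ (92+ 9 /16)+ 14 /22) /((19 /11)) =1066547 /19760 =53.98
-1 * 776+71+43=-662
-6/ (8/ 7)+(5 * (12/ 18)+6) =4.08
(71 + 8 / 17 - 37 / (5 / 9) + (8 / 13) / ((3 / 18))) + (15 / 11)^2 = 1393527 / 133705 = 10.42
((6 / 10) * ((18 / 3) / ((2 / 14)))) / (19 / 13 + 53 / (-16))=-3744 / 275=-13.61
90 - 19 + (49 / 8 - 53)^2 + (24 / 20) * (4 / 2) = 726613 / 320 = 2270.67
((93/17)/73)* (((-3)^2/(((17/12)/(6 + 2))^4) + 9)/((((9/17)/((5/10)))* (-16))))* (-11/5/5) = 17.83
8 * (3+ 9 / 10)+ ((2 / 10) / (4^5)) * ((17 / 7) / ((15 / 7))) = 2396177 / 76800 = 31.20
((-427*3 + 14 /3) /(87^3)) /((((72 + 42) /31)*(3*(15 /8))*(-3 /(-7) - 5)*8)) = 830893 /324299557440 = 0.00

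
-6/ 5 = -1.20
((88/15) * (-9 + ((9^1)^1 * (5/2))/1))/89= 396/445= 0.89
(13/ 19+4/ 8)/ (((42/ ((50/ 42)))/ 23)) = 0.77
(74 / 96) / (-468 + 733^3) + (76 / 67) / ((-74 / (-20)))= 14367004912843 / 46862901252048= 0.31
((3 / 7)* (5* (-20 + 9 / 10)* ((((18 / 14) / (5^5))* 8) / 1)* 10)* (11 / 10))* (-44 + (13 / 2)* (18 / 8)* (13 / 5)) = 13557753 / 1531250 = 8.85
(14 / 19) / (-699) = -0.00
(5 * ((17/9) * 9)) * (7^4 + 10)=204935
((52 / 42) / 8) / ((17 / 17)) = 13 / 84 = 0.15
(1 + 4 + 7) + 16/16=13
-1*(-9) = 9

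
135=135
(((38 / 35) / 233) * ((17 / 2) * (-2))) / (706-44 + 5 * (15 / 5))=-646 / 5520935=-0.00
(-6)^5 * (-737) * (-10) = -57309120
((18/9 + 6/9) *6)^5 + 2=1048578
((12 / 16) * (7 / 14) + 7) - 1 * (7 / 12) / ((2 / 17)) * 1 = 29 / 12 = 2.42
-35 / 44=-0.80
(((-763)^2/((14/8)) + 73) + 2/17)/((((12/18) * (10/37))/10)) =627882489/34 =18467132.03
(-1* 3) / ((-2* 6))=1 / 4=0.25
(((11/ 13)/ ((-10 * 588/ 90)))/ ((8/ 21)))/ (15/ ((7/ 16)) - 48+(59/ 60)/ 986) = 732105/ 295305244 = 0.00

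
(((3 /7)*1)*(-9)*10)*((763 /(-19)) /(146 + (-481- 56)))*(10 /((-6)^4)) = -2725 /89148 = -0.03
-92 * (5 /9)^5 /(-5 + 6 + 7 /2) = -575000 /531441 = -1.08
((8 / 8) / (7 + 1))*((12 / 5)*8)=12 / 5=2.40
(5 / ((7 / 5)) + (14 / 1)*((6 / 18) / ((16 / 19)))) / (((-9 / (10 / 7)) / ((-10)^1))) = 38275 / 2646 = 14.47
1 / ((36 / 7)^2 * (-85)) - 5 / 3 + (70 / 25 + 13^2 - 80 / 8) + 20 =180.13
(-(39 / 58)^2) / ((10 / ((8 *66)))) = -100386 / 4205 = -23.87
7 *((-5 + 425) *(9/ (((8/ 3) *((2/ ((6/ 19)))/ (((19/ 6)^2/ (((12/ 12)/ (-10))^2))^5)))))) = 772055526912646484375/ 486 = 1588591619161824041.92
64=64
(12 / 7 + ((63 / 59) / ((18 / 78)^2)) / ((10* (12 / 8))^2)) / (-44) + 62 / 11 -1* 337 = -1355014081 / 4088700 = -331.40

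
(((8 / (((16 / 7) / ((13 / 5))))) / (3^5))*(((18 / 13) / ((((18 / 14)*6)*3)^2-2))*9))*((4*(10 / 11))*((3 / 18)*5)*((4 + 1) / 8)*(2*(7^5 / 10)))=28824005 / 5176908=5.57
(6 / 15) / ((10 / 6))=6 / 25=0.24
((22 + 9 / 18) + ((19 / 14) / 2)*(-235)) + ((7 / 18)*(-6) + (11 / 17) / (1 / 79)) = -125921 / 1428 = -88.18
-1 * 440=-440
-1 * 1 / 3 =-1 / 3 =-0.33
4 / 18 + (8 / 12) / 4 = 7 / 18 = 0.39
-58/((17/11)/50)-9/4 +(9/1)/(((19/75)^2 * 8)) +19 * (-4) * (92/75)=-1954.42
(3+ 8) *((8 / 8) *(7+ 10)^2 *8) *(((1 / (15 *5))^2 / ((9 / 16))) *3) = 406912 / 16875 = 24.11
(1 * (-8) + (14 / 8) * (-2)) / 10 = -23 / 20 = -1.15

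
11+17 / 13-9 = 3.31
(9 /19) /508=9 /9652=0.00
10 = 10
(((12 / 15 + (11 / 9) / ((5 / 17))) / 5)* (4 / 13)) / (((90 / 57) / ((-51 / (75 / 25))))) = -144058 / 43875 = -3.28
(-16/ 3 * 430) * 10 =-68800/ 3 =-22933.33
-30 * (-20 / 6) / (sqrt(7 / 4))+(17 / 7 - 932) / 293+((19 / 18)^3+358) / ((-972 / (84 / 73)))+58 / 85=-17527322713067 / 6011875530360+200 * sqrt(7) / 7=72.68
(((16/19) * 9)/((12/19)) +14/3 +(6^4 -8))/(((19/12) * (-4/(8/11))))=-1648/11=-149.82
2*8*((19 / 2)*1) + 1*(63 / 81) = 1375 / 9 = 152.78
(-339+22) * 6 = -1902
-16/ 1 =-16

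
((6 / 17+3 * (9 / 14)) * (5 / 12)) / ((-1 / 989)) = -895045 / 952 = -940.17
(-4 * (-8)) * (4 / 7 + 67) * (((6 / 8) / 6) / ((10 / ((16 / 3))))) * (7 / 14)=7568 / 105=72.08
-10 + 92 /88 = -197 /22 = -8.95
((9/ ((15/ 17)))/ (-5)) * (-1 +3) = -102/ 25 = -4.08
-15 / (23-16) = -15 / 7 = -2.14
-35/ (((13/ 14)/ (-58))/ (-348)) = -9890160/ 13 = -760781.54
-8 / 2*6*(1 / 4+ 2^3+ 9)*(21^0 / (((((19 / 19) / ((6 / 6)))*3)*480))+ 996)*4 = -32987543 / 20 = -1649377.15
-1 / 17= -0.06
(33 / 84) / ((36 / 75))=0.82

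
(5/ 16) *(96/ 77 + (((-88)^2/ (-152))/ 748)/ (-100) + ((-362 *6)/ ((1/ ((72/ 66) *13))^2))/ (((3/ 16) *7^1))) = -4552800753883/ 43772960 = -104009.43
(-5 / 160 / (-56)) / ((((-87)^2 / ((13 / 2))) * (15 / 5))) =0.00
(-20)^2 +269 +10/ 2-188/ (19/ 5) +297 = 17509/ 19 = 921.53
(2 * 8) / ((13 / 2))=32 / 13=2.46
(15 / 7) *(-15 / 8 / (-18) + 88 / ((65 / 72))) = 304453 / 1456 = 209.10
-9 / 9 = -1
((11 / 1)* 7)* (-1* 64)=-4928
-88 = -88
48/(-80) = -3/5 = -0.60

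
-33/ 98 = -0.34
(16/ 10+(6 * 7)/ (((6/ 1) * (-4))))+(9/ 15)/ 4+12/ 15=4/ 5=0.80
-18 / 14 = -9 / 7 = -1.29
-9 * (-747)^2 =-5022081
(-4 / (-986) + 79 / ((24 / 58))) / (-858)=-1129487 / 5075928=-0.22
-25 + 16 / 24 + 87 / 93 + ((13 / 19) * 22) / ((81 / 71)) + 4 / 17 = -8084798 / 811053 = -9.97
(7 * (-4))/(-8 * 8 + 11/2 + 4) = 56/109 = 0.51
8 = 8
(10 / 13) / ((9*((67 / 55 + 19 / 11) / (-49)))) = -13475 / 9477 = -1.42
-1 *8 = -8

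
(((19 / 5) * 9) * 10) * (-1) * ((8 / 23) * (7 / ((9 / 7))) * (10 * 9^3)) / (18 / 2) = -12065760 / 23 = -524598.26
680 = 680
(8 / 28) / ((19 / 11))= 22 / 133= 0.17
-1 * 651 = -651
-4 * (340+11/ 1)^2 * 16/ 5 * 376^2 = -1114730532864/ 5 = -222946106572.80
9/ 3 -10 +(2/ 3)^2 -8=-131/ 9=-14.56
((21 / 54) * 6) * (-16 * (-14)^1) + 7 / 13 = 20405 / 39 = 523.21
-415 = -415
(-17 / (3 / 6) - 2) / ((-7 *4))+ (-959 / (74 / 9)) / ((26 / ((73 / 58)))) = -3406113 / 781144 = -4.36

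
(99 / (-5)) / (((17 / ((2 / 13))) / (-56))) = 10.03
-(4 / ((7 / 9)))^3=-46656 / 343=-136.02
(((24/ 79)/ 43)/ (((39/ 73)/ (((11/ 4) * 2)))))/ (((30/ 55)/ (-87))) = -512314/ 44161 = -11.60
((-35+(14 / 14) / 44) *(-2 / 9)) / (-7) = -171 / 154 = -1.11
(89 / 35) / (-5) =-89 / 175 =-0.51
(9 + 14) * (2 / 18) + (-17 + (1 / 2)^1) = -251 / 18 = -13.94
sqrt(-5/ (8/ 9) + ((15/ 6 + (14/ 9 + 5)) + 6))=sqrt(1358)/ 12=3.07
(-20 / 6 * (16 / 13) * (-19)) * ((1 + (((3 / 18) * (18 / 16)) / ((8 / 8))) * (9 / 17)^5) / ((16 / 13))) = 2175011605 / 34076568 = 63.83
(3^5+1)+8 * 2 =260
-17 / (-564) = 17 / 564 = 0.03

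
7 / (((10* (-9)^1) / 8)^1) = -0.62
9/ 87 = 3/ 29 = 0.10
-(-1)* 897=897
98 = 98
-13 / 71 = -0.18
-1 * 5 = -5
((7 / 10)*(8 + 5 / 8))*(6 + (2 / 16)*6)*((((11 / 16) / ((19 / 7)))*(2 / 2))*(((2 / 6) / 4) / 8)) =0.11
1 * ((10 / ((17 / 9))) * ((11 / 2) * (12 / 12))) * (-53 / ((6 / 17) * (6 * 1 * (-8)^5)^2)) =-2915 / 25769803776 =-0.00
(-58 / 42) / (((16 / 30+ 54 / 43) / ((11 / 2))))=-68585 / 16156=-4.25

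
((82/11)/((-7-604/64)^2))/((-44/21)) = -110208/8369449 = -0.01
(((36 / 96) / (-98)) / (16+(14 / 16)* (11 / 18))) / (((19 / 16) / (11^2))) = -52272 / 2216711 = -0.02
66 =66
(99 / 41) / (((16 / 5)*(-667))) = -495 / 437552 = -0.00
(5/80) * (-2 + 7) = 5/16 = 0.31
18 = 18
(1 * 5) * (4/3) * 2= 40/3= 13.33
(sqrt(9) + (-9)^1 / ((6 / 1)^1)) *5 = 15 / 2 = 7.50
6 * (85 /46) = 255 /23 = 11.09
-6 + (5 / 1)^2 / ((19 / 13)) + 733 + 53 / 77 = 744.79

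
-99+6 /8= -393 /4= -98.25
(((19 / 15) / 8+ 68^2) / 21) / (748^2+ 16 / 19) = 10543081 / 26789091840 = 0.00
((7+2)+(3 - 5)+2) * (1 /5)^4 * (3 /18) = 3 /1250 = 0.00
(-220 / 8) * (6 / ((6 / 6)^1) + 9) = -825 / 2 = -412.50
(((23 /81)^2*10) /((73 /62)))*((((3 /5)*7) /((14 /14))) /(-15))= -459172 /2394765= -0.19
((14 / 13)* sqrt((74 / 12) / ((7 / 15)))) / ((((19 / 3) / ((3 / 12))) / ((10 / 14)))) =15* sqrt(2590) / 6916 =0.11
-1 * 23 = -23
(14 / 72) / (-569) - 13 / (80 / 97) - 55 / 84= -47081747 / 2867760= -16.42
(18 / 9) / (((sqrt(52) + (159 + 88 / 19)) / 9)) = 118142 / 1071901 - 1444 *sqrt(13) / 1071901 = 0.11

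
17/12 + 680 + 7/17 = 139093/204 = 681.83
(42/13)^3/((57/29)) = 716184/41743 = 17.16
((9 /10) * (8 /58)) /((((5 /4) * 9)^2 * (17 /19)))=608 /554625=0.00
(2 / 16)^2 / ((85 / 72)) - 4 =-2711 / 680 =-3.99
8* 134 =1072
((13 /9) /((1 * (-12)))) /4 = -13 /432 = -0.03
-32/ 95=-0.34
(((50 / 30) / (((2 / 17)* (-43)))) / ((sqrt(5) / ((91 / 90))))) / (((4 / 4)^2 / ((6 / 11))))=-1547* sqrt(5) / 42570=-0.08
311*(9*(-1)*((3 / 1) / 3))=-2799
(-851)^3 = -616295051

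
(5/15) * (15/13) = 5/13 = 0.38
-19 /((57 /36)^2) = -144 /19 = -7.58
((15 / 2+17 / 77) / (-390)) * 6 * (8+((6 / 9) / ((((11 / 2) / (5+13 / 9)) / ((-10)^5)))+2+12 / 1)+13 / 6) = 11030506381 / 1189188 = 9275.66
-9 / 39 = -3 / 13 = -0.23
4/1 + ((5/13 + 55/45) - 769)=-763.39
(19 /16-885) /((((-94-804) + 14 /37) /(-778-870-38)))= -441071931 /265696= -1660.06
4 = 4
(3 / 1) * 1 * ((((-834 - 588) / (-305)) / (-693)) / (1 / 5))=-474 / 4697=-0.10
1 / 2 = 0.50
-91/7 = -13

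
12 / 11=1.09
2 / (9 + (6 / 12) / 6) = 24 / 109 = 0.22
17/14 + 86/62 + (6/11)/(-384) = 2.60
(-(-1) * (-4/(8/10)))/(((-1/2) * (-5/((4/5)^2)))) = -1.28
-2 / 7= -0.29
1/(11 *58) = 1/638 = 0.00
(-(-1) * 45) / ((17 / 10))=450 / 17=26.47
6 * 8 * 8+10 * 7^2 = 874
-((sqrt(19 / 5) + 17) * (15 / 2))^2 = -16470 -765 * sqrt(95) / 2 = -20198.15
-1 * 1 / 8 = -1 / 8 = -0.12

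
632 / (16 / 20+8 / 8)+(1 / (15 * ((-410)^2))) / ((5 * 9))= 39839700001 / 113467500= 351.11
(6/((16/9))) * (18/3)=81/4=20.25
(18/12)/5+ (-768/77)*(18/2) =-68889/770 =-89.47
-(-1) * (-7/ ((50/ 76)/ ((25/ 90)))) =-133/ 45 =-2.96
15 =15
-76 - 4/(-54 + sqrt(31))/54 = -219256/2885 + 2 * sqrt(31)/77895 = -76.00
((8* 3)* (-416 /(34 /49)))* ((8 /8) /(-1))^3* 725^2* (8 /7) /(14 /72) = 755688960000 /17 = 44452291764.71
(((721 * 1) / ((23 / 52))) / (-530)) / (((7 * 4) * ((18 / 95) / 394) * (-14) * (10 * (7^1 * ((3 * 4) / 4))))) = 0.08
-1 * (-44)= 44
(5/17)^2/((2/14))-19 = -5316/289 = -18.39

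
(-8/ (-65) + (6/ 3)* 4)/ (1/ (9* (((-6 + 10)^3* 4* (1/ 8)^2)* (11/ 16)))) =201.05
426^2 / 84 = 15123 / 7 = 2160.43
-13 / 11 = -1.18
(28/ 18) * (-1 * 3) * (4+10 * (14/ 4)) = -182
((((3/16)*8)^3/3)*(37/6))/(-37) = -3/16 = -0.19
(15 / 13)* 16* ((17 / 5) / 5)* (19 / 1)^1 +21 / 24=124487 / 520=239.40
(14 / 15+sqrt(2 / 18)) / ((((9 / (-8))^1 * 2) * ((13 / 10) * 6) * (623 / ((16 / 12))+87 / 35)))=-10640 / 69248439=-0.00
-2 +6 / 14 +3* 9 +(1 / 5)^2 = 4457 / 175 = 25.47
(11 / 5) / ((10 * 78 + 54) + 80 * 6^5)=0.00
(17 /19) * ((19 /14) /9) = 17 /126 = 0.13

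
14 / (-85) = -14 / 85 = -0.16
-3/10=-0.30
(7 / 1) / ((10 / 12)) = 8.40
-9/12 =-3/4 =-0.75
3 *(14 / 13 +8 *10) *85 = 268770 / 13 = 20674.62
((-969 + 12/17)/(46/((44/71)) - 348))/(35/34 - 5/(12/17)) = -4345704/7438405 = -0.58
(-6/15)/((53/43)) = -86/265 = -0.32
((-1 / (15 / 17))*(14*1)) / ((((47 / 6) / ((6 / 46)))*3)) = -476 / 5405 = -0.09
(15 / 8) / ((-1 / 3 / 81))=-3645 / 8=-455.62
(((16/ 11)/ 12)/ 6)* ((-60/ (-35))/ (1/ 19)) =0.66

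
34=34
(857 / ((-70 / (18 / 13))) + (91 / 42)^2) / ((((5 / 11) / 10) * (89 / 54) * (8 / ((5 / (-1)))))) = 102.26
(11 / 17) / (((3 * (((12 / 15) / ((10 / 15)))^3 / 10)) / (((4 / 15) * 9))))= 1375 / 459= 3.00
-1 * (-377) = 377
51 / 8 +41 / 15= 1093 / 120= 9.11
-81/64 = -1.27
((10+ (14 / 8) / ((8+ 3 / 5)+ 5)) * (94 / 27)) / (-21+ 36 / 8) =-129485 / 60588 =-2.14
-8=-8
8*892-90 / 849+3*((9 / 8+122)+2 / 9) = 7505.94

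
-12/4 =-3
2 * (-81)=-162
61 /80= 0.76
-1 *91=-91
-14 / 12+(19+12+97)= 761 / 6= 126.83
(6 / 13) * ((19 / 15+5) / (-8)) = -47 / 130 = -0.36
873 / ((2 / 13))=11349 / 2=5674.50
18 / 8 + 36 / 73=801 / 292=2.74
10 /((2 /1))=5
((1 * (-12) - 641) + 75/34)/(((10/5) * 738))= -22127/50184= -0.44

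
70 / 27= 2.59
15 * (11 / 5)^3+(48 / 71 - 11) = 265178 / 1775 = 149.40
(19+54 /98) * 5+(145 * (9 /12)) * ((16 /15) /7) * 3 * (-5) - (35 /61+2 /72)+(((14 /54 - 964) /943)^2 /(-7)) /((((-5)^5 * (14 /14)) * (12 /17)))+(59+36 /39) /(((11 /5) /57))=3639686794820806037548 /2597670980282503125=1401.13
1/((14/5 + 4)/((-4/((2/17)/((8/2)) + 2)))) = -20/69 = -0.29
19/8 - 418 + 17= -3189/8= -398.62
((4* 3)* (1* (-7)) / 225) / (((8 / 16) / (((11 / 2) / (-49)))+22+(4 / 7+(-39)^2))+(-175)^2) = -2156 / 185747775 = -0.00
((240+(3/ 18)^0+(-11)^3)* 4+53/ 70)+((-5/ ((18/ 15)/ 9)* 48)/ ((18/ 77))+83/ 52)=-21944917/ 1820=-12057.65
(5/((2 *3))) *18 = 15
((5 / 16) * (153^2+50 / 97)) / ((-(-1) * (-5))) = -2270723 / 1552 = -1463.09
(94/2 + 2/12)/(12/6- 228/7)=-1981/1284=-1.54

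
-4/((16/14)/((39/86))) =-273/172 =-1.59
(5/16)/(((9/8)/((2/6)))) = 0.09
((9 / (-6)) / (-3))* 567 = 567 / 2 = 283.50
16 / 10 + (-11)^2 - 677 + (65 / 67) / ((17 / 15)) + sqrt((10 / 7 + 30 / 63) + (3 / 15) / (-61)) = -3152433 / 5695 + sqrt(78006495) / 6405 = -552.17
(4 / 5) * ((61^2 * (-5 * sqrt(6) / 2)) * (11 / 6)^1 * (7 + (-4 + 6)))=-122793 * sqrt(6)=-300780.19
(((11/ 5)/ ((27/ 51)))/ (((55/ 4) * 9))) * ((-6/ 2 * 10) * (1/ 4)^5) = -17/ 17280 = -0.00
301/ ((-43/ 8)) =-56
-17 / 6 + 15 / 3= 13 / 6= 2.17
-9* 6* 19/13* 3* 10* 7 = -215460/13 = -16573.85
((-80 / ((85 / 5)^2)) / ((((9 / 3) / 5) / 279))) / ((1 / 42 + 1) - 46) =1562400 / 545921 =2.86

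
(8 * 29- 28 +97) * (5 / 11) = 1505 / 11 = 136.82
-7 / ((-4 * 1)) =7 / 4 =1.75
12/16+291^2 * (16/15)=1806543/20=90327.15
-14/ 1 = -14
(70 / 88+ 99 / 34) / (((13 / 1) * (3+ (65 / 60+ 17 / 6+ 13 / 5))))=41595 / 1388101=0.03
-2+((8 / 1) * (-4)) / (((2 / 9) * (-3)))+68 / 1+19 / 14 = 1615 / 14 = 115.36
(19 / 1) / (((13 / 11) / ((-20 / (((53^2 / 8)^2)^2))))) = -17121280 / 809375975347693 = -0.00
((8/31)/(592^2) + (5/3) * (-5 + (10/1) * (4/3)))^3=4891876326894944722708729/1825882764850900205568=2679.18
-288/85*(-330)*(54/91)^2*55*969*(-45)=-7819410297600/8281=-944259183.38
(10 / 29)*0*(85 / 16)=0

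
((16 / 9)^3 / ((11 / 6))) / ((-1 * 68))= -2048 / 45441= -0.05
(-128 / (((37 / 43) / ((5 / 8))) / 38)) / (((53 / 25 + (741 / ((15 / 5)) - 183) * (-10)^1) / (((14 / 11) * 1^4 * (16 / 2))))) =366016000 / 6490429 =56.39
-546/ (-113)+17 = 2467/ 113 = 21.83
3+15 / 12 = 4.25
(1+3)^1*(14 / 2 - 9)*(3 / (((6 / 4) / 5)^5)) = -800000 / 81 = -9876.54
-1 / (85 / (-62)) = 0.73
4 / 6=0.67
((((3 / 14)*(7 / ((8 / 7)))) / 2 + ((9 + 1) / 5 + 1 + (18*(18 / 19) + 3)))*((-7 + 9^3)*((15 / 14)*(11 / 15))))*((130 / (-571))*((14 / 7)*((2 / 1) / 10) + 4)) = -430821105 / 31976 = -13473.26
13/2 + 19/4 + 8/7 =347/28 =12.39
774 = 774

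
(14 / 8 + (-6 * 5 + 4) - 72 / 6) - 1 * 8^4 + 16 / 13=-214813 / 52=-4131.02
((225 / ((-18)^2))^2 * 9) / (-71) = -625 / 10224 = -0.06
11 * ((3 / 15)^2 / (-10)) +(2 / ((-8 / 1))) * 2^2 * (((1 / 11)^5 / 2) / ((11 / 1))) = -9743648 / 221445125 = -0.04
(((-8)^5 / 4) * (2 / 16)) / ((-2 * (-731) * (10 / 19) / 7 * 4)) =-8512 / 3655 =-2.33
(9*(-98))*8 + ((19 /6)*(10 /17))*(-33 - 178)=-379901 /51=-7449.04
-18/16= -9/8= -1.12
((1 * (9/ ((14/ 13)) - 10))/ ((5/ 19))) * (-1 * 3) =1311/ 70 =18.73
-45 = -45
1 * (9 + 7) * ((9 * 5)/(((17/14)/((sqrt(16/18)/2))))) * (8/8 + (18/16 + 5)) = 1991.55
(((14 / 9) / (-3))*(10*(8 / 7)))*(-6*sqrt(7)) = 94.07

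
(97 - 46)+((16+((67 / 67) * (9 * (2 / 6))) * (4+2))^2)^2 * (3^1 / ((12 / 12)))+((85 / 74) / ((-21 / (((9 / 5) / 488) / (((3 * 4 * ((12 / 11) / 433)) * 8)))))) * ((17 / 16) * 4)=4009059.00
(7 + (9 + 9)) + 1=26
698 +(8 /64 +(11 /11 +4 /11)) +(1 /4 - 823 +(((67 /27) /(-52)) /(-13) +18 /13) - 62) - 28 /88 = -73960895 /401544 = -184.19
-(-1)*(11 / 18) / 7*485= 5335 / 126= 42.34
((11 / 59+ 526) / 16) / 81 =31045 / 76464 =0.41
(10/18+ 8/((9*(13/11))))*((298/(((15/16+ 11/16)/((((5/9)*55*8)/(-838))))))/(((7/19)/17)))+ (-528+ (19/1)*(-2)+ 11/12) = -67681950811/17844372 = -3792.90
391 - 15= 376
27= 27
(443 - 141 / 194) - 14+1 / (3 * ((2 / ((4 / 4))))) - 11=121475 / 291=417.44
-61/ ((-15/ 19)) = 1159/ 15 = 77.27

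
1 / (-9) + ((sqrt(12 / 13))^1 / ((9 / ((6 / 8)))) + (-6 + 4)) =-19 / 9 + sqrt(39) / 78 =-2.03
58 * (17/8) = 123.25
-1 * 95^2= -9025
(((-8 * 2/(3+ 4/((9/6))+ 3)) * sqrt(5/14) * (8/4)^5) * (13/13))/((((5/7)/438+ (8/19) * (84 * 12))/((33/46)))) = -52728192 * sqrt(70)/7392571381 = -0.06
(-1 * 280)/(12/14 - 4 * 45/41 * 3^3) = 40180/16887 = 2.38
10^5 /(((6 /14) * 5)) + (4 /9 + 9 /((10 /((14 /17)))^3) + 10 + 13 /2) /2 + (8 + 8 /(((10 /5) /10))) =1032978571691 /22108500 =46723.14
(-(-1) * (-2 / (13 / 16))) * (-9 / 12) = 24 / 13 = 1.85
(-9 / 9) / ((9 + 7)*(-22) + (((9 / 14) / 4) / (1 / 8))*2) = 7 / 2446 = 0.00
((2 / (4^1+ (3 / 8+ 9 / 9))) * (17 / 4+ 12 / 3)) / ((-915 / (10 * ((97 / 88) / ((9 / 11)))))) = -1067 / 23607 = -0.05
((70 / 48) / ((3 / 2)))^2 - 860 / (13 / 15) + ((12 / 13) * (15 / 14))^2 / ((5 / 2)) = -10635277535 / 10732176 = -990.97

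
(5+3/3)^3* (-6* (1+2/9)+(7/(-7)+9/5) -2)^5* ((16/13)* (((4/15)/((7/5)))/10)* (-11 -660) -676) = 259543018271408128/38390625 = 6760583300.52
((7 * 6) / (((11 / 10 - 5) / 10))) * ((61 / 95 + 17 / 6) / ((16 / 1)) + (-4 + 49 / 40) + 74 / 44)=3075695 / 32604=94.33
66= 66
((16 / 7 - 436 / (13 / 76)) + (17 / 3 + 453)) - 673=-753745 / 273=-2760.97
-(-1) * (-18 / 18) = -1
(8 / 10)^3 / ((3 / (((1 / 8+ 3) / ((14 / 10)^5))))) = 0.10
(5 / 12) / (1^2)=5 / 12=0.42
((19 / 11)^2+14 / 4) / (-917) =-1569 / 221914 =-0.01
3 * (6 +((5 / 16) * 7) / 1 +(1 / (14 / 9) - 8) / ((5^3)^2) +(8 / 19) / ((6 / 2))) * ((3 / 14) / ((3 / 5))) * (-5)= -830656157 / 18620000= -44.61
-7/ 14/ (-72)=1/ 144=0.01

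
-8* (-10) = 80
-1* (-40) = 40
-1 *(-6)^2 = -36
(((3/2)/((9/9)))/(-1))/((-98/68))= 51/49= 1.04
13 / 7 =1.86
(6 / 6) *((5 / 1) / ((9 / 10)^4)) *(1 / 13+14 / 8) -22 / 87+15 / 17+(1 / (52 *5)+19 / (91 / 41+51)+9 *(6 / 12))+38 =52677456182023 / 917518977180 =57.41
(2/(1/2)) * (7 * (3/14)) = 6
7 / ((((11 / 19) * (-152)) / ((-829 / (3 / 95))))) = 551285 / 264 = 2088.20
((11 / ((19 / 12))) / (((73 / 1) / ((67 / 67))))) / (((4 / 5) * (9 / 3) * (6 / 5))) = 275 / 8322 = 0.03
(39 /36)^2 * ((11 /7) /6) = 1859 /6048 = 0.31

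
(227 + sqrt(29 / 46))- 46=sqrt(1334) / 46 + 181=181.79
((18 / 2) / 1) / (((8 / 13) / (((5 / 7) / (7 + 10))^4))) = 73125 / 1604271368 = 0.00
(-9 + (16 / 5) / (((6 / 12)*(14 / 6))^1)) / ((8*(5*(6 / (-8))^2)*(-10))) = 73 / 2625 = 0.03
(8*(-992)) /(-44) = 1984 /11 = 180.36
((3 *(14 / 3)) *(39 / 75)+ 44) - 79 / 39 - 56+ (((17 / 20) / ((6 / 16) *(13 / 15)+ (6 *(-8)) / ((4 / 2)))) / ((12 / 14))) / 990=-1233234697 / 182818350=-6.75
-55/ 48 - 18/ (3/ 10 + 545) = -308555/ 261744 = -1.18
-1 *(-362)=362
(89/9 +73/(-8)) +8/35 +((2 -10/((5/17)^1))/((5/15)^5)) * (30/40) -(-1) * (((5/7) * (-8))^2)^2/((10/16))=-3565529677/864360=-4125.05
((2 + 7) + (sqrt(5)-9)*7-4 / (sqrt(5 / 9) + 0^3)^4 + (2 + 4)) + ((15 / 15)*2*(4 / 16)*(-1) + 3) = -2923 / 50 + 7*sqrt(5) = -42.81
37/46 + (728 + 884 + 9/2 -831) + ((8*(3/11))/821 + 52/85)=13893526971/17655605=786.92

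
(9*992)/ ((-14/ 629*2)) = -1403928/ 7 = -200561.14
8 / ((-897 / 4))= -32 / 897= -0.04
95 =95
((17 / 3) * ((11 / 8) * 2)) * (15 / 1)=935 / 4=233.75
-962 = -962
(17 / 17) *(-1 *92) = -92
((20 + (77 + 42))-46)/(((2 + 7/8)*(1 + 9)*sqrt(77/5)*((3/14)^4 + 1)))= 2041536*sqrt(385)/48698705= 0.82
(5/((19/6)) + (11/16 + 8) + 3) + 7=6161/304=20.27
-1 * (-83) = 83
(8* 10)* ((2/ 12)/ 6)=20/ 9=2.22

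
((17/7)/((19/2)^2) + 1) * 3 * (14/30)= 519/361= 1.44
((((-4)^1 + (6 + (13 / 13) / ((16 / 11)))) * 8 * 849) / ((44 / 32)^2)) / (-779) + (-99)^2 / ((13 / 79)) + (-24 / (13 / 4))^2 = 949447196481 / 15929771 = 59602.06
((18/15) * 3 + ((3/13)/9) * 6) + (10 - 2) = 764/65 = 11.75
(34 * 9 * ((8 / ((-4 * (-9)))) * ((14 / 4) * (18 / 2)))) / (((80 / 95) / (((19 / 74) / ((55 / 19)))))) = 7345989 / 32560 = 225.61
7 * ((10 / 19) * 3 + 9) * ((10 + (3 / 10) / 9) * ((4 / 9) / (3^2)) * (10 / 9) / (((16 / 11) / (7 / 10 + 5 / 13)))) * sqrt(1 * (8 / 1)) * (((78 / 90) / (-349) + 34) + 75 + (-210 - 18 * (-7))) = 4775440509763 * sqrt(2) / 3142099350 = 2149.36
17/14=1.21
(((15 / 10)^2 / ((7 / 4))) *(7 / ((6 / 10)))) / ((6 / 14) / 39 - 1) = -15.17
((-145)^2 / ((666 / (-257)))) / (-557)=14.57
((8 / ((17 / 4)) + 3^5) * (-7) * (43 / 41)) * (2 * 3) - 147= -7620837 / 697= -10933.77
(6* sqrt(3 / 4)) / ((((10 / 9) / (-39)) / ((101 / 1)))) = -106353* sqrt(3) / 10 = -18420.88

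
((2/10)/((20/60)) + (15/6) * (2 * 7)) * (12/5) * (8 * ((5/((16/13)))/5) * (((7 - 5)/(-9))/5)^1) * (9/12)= -2314/125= -18.51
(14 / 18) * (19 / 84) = 19 / 108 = 0.18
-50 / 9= -5.56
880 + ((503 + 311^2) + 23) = 98127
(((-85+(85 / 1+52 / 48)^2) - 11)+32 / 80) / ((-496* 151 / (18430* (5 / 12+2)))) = -281484665011 / 64710144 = -4349.93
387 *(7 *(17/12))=15351/4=3837.75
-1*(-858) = 858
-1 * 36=-36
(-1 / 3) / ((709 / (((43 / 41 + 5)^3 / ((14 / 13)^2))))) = -644438912 / 7183153383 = -0.09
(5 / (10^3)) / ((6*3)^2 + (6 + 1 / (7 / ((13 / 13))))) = 7 / 462200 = 0.00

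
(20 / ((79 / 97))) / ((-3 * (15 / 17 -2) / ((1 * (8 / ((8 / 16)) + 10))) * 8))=107185 / 4503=23.80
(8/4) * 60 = 120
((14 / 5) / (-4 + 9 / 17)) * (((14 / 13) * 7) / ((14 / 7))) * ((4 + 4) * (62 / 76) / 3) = -6.62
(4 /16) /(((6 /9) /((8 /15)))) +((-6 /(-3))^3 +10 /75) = 25 /3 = 8.33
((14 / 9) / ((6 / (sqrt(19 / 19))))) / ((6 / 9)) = 7 / 18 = 0.39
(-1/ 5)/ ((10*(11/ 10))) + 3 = 164/ 55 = 2.98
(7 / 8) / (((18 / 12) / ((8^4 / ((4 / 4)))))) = 7168 / 3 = 2389.33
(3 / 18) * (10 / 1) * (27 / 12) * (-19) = -285 / 4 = -71.25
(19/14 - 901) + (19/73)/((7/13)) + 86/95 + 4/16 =-174374461/194180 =-898.00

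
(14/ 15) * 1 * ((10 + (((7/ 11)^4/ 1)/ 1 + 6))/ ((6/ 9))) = 22.63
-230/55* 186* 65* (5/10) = -278070/11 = -25279.09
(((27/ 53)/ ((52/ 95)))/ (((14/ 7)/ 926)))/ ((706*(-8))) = -1187595/ 15565888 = -0.08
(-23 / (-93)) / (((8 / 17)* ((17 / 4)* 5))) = 23 / 930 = 0.02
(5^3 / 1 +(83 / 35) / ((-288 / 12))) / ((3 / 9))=104917 / 280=374.70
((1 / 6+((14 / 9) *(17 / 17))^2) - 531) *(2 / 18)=-85603 / 1458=-58.71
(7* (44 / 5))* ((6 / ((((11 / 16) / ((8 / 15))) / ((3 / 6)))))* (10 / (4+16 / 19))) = 34048 / 115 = 296.07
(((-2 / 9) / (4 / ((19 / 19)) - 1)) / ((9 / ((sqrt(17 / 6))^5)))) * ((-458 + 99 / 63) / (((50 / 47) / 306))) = 16394681 * sqrt(102) / 11340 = 14601.25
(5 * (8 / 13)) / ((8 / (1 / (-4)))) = -5 / 52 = -0.10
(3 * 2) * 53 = 318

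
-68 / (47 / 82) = -5576 / 47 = -118.64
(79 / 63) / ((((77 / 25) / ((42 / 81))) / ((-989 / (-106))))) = 1953275 / 991683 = 1.97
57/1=57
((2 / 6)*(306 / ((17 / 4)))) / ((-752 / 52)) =-78 / 47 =-1.66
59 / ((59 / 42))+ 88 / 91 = 3910 / 91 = 42.97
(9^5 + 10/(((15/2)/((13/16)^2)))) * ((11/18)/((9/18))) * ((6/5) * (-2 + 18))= 1385703.86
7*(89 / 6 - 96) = -3409 / 6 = -568.17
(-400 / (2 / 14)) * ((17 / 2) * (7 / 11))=-166600 / 11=-15145.45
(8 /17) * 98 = 784 /17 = 46.12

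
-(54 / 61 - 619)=37705 / 61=618.11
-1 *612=-612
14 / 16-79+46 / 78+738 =206065 / 312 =660.46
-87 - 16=-103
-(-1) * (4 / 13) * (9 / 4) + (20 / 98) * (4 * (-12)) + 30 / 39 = -5309 / 637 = -8.33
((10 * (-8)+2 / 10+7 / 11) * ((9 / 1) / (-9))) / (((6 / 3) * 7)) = 311 / 55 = 5.65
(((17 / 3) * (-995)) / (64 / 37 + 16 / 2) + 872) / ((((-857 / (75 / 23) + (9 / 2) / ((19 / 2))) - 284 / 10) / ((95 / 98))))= -2851042625 / 2923329024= -0.98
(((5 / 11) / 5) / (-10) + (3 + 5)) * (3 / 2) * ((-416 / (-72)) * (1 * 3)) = 11427 / 55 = 207.76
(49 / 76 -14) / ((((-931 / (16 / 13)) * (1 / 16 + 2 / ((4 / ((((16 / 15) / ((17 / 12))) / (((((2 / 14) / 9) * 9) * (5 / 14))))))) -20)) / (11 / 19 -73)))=5426944000 / 53303408431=0.10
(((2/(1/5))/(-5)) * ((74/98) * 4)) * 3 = -888/49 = -18.12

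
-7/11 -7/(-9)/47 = -2884/4653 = -0.62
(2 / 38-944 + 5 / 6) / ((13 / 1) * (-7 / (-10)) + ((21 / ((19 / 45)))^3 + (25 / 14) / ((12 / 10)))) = -2716904050 / 354472124473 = -0.01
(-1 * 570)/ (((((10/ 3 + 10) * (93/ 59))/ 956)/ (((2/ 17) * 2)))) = -3215028/ 527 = -6100.62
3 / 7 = 0.43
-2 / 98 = -0.02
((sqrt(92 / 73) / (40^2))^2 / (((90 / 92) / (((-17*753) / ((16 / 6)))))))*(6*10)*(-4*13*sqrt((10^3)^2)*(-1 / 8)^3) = -88032477 / 5980160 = -14.72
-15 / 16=-0.94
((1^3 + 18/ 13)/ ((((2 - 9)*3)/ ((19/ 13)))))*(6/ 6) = -0.17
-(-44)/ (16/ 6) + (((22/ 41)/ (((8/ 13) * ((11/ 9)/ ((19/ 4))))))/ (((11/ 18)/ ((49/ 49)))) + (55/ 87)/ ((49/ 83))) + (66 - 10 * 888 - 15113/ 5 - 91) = -915508626367/ 76904520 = -11904.48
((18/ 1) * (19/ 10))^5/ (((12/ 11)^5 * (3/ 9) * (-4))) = -290709322415721/ 12800000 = -22711665.81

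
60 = 60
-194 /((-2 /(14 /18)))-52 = 211 /9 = 23.44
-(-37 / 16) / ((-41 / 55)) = -2035 / 656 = -3.10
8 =8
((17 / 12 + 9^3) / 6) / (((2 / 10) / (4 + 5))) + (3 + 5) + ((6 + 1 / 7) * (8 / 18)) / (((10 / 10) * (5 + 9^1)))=19355737 / 3528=5486.32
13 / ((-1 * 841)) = -13 / 841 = -0.02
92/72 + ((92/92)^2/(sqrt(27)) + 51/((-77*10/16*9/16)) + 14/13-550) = -49507093/90090 + sqrt(3)/9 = -549.34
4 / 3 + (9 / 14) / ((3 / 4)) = 46 / 21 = 2.19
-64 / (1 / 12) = -768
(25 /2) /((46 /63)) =1575 /92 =17.12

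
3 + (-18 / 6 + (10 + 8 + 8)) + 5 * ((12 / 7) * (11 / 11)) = 242 / 7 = 34.57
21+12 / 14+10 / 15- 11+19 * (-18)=-6940 / 21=-330.48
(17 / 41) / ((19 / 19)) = 17 / 41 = 0.41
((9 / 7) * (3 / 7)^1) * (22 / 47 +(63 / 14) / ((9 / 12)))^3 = 758550528 / 5087327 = 149.11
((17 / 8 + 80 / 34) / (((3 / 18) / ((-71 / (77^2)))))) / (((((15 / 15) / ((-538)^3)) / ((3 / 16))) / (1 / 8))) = 1082123804637 / 921536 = 1174261.02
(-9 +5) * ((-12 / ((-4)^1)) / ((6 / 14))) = -28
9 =9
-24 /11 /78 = -4 /143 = -0.03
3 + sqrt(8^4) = 67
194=194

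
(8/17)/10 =4/85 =0.05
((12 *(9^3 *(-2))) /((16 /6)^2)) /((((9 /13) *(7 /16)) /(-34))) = 1933308 /7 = 276186.86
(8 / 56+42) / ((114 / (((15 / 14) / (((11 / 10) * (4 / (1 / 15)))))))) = 1475 / 245784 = 0.01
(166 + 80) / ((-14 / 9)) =-1107 / 7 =-158.14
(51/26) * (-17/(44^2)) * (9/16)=-7803/805376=-0.01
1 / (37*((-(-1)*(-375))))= -1 / 13875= -0.00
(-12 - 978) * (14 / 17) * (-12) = 166320 / 17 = 9783.53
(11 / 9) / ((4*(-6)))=-11 / 216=-0.05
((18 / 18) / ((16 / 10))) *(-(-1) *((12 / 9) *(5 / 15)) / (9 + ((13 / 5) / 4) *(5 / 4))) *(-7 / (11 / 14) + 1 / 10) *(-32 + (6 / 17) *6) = 38608 / 5181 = 7.45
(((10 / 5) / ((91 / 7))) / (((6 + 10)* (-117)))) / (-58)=1 / 705744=0.00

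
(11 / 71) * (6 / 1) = 0.93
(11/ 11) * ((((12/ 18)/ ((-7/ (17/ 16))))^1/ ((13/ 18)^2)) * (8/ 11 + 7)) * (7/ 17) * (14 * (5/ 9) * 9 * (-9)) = 722925/ 1859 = 388.88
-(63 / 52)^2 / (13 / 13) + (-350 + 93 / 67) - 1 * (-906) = 100714957 / 181168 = 555.92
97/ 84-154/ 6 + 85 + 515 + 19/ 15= 576.75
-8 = -8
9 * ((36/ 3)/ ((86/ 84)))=4536/ 43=105.49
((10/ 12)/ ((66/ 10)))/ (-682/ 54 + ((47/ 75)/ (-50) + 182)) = 46875/ 62874097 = 0.00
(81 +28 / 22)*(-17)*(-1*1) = 15385 / 11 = 1398.64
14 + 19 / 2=47 / 2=23.50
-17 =-17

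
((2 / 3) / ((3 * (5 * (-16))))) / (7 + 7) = -1 / 5040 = -0.00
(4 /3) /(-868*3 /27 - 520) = -3 /1387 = -0.00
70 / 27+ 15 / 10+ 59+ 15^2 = 15557 / 54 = 288.09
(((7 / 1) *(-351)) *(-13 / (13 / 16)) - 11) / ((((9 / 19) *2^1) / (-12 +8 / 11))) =-46296578 / 99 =-467642.20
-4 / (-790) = 2 / 395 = 0.01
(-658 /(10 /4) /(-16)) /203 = 47 /580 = 0.08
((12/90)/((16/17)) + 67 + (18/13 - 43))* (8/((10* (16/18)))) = 119463/5200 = 22.97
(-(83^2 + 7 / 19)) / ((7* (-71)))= 130898 / 9443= 13.86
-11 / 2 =-5.50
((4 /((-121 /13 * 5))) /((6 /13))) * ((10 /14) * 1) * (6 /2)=-338 /847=-0.40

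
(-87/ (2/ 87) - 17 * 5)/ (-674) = 7739/ 1348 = 5.74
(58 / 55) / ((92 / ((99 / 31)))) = 261 / 7130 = 0.04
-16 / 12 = -1.33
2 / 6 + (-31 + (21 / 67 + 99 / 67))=-5804 / 201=-28.88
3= 3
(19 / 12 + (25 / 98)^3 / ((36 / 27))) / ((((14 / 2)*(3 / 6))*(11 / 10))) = 90116365 / 217415352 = 0.41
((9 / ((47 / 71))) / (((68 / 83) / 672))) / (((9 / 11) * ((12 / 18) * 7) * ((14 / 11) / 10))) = 128349540 / 5593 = 22948.25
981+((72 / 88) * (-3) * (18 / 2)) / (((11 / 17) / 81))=-215910 / 121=-1784.38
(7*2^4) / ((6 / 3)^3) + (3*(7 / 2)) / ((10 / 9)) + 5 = 569 / 20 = 28.45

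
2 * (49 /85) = 98 /85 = 1.15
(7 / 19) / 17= 7 / 323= 0.02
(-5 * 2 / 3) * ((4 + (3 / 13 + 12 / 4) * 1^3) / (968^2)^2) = -235 / 8560636271616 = -0.00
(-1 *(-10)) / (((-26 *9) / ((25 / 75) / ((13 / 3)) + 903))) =-58700 / 1521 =-38.59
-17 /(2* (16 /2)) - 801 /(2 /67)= -429353 /16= -26834.56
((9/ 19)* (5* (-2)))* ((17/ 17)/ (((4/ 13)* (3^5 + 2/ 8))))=-1170/ 18487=-0.06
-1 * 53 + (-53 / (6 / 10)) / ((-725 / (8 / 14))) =-161173 / 3045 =-52.93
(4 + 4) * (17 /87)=136 /87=1.56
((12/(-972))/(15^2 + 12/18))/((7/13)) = -13/127953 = -0.00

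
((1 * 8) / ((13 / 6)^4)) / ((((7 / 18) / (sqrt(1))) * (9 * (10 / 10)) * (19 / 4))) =82944 / 3798613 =0.02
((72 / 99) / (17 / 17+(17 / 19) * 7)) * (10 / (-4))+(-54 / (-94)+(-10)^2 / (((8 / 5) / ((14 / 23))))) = 1368688 / 35673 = 38.37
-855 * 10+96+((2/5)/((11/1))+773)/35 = -16231433/1925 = -8431.91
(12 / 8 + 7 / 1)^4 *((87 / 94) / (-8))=-7266327 / 12032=-603.92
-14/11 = -1.27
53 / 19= 2.79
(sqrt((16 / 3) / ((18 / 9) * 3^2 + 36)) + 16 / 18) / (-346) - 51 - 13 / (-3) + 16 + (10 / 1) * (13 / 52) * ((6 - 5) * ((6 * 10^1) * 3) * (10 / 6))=1119998 / 1557 - sqrt(2) / 1557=719.33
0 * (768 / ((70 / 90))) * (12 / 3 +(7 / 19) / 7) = 0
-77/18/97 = -77/1746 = -0.04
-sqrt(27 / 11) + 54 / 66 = 9 / 11 - 3 * sqrt(33) / 11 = -0.75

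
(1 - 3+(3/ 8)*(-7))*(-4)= 37/ 2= 18.50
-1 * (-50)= 50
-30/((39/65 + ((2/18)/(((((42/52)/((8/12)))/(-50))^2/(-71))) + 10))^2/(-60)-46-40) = 57419542845000/5750121561830152369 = 0.00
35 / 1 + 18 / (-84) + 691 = 10161 / 14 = 725.79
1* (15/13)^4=50625/28561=1.77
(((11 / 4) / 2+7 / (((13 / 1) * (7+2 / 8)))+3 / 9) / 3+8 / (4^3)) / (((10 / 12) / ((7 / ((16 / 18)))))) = 6.80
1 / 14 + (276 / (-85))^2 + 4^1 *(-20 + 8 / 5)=-6370951 / 101150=-62.99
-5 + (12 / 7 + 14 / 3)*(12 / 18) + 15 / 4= 757 / 252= 3.00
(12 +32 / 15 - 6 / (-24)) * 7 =6041 / 60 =100.68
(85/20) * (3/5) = 51/20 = 2.55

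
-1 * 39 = -39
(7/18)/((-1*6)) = -7/108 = -0.06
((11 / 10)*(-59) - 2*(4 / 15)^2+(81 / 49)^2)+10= -56517919 / 1080450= -52.31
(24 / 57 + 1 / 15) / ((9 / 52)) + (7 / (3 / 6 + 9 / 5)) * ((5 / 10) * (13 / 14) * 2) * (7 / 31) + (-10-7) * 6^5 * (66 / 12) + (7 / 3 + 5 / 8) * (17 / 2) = -21273926749591 / 29261520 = -727027.40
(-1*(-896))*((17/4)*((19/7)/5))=10336/5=2067.20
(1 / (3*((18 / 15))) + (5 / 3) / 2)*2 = 20 / 9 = 2.22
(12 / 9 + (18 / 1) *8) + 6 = 454 / 3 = 151.33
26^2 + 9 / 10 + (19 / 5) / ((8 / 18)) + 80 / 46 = 316107 / 460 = 687.19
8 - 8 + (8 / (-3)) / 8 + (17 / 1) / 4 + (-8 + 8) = 47 / 12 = 3.92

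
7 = 7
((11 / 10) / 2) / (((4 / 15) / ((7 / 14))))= 33 / 32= 1.03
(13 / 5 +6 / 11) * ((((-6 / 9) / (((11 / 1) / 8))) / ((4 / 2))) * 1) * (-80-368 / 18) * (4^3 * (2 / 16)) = 10009088 / 16335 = 612.74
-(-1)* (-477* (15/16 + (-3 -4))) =46269/16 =2891.81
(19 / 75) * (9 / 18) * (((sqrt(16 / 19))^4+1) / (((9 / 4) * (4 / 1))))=617 / 25650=0.02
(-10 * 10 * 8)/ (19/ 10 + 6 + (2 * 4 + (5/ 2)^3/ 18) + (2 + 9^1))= -576000/ 19993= -28.81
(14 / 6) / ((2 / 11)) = 77 / 6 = 12.83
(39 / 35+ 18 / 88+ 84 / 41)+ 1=275771 / 63140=4.37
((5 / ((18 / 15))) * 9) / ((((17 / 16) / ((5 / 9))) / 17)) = 1000 / 3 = 333.33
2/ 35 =0.06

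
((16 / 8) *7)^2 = 196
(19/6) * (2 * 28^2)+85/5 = 14947/3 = 4982.33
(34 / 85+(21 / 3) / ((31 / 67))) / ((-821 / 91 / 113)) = -194.50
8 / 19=0.42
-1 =-1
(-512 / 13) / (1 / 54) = -27648 / 13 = -2126.77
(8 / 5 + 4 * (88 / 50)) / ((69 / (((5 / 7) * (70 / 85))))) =144 / 1955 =0.07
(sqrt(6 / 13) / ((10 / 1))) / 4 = sqrt(78) / 520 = 0.02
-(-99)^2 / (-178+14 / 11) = 1331 / 24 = 55.46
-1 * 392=-392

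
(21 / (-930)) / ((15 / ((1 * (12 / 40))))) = -7 / 15500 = -0.00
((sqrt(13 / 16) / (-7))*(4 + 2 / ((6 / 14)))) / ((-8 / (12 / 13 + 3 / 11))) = 57*sqrt(13) / 1232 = 0.17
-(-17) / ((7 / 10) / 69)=11730 / 7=1675.71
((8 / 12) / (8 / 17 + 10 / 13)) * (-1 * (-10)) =2210 / 411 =5.38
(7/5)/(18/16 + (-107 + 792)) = 56/27445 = 0.00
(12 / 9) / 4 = 1 / 3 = 0.33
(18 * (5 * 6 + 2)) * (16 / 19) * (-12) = -110592 / 19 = -5820.63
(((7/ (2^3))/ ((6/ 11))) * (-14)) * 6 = -539/ 4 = -134.75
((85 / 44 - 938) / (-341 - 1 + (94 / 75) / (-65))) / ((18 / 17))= 379263625 / 146726272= 2.58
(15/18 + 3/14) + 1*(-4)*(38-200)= 13630/21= 649.05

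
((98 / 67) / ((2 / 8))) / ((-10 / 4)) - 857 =-287879 / 335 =-859.34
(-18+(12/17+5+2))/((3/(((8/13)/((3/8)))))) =-11200/1989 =-5.63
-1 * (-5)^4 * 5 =-3125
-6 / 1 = -6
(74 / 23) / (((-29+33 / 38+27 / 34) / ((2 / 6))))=-11951 / 304635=-0.04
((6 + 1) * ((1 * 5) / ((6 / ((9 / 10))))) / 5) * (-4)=-21 / 5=-4.20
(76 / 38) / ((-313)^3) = -2 / 30664297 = -0.00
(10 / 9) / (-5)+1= 7 / 9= 0.78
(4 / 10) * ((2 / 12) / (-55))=-1 / 825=-0.00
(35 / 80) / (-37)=-7 / 592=-0.01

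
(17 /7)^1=17 /7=2.43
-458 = -458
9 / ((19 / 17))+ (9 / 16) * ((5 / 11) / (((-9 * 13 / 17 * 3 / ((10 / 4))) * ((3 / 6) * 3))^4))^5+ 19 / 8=159348361529672592488276516383464017071575668129021249832040810656005 / 15281357067829800667645442897311577424264280130122632157064051469456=10.43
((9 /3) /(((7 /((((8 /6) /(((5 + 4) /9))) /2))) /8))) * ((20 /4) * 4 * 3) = 960 /7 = 137.14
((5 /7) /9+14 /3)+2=425 /63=6.75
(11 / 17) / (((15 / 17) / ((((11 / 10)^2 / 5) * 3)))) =1331 / 2500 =0.53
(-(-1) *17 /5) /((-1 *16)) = -17 /80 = -0.21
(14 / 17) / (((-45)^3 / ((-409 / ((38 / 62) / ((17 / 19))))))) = 177506 / 32896125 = 0.01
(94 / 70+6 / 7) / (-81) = -11 / 405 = -0.03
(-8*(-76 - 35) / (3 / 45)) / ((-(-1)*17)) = 13320 / 17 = 783.53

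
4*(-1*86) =-344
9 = 9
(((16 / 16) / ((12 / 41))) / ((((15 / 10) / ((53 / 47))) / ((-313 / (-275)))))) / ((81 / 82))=27886109 / 9422325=2.96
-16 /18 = -8 /9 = -0.89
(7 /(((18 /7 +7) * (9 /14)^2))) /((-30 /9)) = -4802 /9045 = -0.53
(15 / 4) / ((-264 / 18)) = -45 / 176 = -0.26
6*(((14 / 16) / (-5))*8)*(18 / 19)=-756 / 95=-7.96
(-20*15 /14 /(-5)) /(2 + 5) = 30 /49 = 0.61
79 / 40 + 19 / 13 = 1787 / 520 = 3.44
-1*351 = -351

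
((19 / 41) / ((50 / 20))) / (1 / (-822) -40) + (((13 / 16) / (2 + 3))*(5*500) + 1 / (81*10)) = 887224708903 / 2183956020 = 406.25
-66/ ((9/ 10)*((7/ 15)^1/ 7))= -1100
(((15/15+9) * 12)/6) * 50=1000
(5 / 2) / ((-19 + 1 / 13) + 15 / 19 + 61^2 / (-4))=-2470 / 937003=-0.00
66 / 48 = 11 / 8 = 1.38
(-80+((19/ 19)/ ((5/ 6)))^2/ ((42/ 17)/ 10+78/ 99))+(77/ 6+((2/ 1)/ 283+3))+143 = 1977430373/ 24646470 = 80.23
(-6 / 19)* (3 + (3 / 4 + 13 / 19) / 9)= -2161 / 2166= -1.00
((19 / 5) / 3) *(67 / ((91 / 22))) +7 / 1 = 37561 / 1365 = 27.52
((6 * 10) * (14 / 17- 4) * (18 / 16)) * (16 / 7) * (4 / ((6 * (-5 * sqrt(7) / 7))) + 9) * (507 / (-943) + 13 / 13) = -228847680 / 112217 + 3390336 * sqrt(7) / 112217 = -1959.40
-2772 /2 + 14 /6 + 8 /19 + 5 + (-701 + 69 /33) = -1302376 /627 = -2077.15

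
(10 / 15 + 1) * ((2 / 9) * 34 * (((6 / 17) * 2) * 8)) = 640 / 9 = 71.11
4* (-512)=-2048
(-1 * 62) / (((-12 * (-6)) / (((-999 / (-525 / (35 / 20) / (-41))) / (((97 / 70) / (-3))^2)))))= 551.04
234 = 234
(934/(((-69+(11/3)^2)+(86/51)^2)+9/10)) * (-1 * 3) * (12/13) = 874560240/17519203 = 49.92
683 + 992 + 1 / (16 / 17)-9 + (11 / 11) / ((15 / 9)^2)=666969 / 400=1667.42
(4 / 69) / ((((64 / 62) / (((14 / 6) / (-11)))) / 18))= -217 / 1012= -0.21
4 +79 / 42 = 247 / 42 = 5.88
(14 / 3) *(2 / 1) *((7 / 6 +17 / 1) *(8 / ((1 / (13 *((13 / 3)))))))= 2063152 / 27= 76413.04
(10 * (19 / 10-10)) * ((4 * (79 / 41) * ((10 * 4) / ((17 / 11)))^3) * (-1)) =2180369664000 / 201433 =10824292.27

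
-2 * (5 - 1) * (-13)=104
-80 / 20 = -4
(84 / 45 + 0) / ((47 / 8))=224 / 705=0.32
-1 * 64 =-64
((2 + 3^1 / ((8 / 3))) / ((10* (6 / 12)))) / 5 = 1 / 8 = 0.12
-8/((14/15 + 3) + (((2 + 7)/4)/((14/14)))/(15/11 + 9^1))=-18240/9463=-1.93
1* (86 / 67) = 86 / 67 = 1.28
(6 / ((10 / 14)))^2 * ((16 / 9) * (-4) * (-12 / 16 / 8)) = 1176 / 25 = 47.04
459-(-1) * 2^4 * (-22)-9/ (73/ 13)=7694/ 73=105.40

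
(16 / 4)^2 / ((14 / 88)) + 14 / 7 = 718 / 7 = 102.57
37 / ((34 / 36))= 666 / 17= 39.18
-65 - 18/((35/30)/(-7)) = 43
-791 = -791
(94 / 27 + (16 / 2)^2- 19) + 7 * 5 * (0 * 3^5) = 1309 / 27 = 48.48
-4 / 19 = -0.21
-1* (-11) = 11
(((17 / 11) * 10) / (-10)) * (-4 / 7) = 68 / 77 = 0.88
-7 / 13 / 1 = -7 / 13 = -0.54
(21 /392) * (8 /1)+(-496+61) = -3042 /7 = -434.57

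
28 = 28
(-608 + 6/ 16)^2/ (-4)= -23629321/ 256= -92302.04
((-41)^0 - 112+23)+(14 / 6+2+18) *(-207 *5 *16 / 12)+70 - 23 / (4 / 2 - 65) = -1942771 / 63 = -30837.63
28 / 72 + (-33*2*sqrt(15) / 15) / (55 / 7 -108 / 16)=7 / 18 -616*sqrt(15) / 155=-15.00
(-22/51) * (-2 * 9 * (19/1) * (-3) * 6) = -2655.53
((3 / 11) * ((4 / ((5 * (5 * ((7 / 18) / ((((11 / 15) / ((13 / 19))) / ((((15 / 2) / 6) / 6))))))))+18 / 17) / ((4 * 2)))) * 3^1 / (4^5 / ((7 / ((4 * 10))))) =13816251 / 248934400000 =0.00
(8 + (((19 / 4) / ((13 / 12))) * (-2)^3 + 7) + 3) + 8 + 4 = -66 / 13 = -5.08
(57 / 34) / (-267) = -0.01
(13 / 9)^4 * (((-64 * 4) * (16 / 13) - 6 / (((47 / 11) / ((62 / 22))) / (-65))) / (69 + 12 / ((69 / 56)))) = -1785866602 / 558452637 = -3.20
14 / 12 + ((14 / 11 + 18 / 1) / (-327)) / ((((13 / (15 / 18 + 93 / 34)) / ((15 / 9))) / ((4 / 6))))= 3793027 / 3302046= 1.15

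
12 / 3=4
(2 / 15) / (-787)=-2 / 11805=-0.00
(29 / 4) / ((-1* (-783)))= 1 / 108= 0.01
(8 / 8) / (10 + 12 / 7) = 7 / 82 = 0.09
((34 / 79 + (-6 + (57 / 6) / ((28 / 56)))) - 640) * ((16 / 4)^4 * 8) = -101373952 / 79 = -1283214.58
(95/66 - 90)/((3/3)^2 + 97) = -835/924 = -0.90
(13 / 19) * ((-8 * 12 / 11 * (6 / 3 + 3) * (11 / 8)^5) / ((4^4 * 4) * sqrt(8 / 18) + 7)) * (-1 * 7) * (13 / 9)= 86601515 / 40254464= 2.15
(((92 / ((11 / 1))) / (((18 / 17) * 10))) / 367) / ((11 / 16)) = 6256 / 1998315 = 0.00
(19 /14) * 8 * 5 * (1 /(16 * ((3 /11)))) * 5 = 5225 /84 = 62.20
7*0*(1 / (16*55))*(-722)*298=0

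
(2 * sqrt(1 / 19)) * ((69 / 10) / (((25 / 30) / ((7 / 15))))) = 966 * sqrt(19) / 2375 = 1.77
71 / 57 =1.25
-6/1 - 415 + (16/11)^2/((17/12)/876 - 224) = -119951986483/284915191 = -421.01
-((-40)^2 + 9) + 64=-1545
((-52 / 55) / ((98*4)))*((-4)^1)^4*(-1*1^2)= 1664 / 2695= 0.62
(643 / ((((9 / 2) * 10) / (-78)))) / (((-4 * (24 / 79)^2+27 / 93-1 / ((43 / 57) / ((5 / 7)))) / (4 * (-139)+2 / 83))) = -7487718422036398 / 12394180425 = -604131.79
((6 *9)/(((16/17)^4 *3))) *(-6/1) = -2255067/16384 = -137.64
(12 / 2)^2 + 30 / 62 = 1131 / 31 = 36.48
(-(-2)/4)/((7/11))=11/14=0.79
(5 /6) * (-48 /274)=-20 /137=-0.15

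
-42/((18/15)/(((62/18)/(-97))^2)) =-33635/762129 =-0.04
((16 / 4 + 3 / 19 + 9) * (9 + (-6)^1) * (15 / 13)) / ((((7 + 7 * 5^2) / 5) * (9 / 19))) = 3125 / 1183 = 2.64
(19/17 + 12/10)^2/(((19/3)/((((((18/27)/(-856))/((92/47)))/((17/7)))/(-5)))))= 12768161/459453934000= 0.00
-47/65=-0.72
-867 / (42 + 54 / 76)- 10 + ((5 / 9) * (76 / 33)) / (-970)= -472257686 / 15585669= -30.30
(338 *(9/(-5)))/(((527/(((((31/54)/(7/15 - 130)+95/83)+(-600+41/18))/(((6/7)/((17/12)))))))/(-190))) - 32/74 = -720119450300329/3329559774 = -216280.68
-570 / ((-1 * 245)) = 114 / 49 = 2.33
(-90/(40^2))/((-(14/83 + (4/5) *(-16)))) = -747/167744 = -0.00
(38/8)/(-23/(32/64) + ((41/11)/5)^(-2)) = -31939/297204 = -0.11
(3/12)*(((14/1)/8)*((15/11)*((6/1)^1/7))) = 0.51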